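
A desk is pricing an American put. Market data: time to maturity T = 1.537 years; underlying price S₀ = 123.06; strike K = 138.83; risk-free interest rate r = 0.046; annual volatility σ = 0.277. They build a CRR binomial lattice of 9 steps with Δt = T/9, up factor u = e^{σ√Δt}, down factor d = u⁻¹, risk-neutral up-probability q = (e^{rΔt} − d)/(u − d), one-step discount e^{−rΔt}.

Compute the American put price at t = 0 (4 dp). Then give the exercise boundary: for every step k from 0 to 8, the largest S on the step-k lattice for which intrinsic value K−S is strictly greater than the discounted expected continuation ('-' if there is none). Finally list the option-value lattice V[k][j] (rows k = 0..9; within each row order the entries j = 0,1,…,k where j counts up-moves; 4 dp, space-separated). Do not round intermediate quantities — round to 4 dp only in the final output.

price = 22.3410
boundary = - - 97.8788 87.2920 97.8788 87.2920 97.8788 109.7496 123.0600
tree:
22.3410
30.7252 14.4970
40.9512 21.2123 8.1615
51.5380 30.0322 12.9250 3.6343
60.9797 40.9512 19.8313 6.3782 1.0098
69.4001 51.5380 29.2358 10.9512 2.0093 0.0489
76.9098 60.9797 40.9512 18.2444 3.9957 0.0997 0.0000
83.6072 69.4001 51.5380 29.0804 7.9408 0.2032 0.0000 0.0000
89.5803 76.9098 60.9797 40.9512 15.7700 0.4145 0.0000 0.0000 0.0000
94.9072 83.6072 69.4001 51.5380 29.0804 0.8453 0.0000 0.0000 0.0000 0.0000

Δt=0.17078, u=1.12128, d=0.89184, q=0.50579, disc=e^(-rΔt)=0.99217
k=9 terminal: V=max(K-S,0) → 94.9072 83.6072 69.4001 51.5380 29.0804 0.8453 0.0000 0.0000 0.0000 0.0000
k=8: j=0 S=49.2497 intr=89.5803 cont=88.4939 V=89.5803[EX]; j=1 S=61.9202 intr=76.9098 cont=75.8235 V=76.9098[EX]; j=2 S=77.8503 intr=60.9797 cont=59.8933 V=60.9797[EX]; j=3 S=97.8788 intr=40.9512 cont=39.8648 V=40.9512[EX]; j=4 S=123.0600 intr=15.7700 cont=14.6837 V=15.7700[EX]; j=5 S=154.7195 intr=0.0000 cont=0.4145 V=0.4145[hold]; j=6 S=194.5241 intr=0.0000 cont=0.0000 V=0.0000[hold]; j=7 S=244.5691 intr=0.0000 cont=0.0000 V=0.0000[hold]; j=8 S=307.4892 intr=0.0000 cont=0.0000 V=0.0000[hold]  S*(8)=123.0600
k=7: j=0 S=55.2228 intr=83.6072 cont=82.5209 V=83.6072[EX]; j=1 S=69.4299 intr=69.4001 cont=68.3138 V=69.4001[EX]; j=2 S=87.2920 intr=51.5380 cont=50.4516 V=51.5380[EX]; j=3 S=109.7496 intr=29.0804 cont=27.9941 V=29.0804[EX]; j=4 S=137.9847 intr=0.8453 cont=7.9408 V=7.9408[hold]; j=5 S=173.4839 intr=0.0000 cont=0.2032 V=0.2032[hold]; j=6 S=218.1160 intr=0.0000 cont=0.0000 V=0.0000[hold]; j=7 S=274.2305 intr=0.0000 cont=0.0000 V=0.0000[hold]  S*(7)=109.7496
k=6: j=0 S=61.9202 intr=76.9098 cont=75.8235 V=76.9098[EX]; j=1 S=77.8503 intr=60.9797 cont=59.8933 V=60.9797[EX]; j=2 S=97.8788 intr=40.9512 cont=39.8648 V=40.9512[EX]; j=3 S=123.0600 intr=15.7700 cont=18.2444 V=18.2444[hold]; j=4 S=154.7195 intr=0.0000 cont=3.9957 V=3.9957[hold]; j=5 S=194.5241 intr=0.0000 cont=0.0997 V=0.0997[hold]; j=6 S=244.5691 intr=0.0000 cont=0.0000 V=0.0000[hold]  S*(6)=97.8788
k=5: j=0 S=69.4299 intr=69.4001 cont=68.3138 V=69.4001[EX]; j=1 S=87.2920 intr=51.5380 cont=50.4516 V=51.5380[EX]; j=2 S=109.7496 intr=29.0804 cont=29.2358 V=29.2358[hold]; j=3 S=137.9847 intr=0.8453 cont=10.9512 V=10.9512[hold]; j=4 S=173.4839 intr=0.0000 cont=2.0093 V=2.0093[hold]; j=5 S=218.1160 intr=0.0000 cont=0.0489 V=0.0489[hold]  S*(5)=87.2920
k=4: j=0 S=77.8503 intr=60.9797 cont=59.8933 V=60.9797[EX]; j=1 S=97.8788 intr=40.9512 cont=39.9428 V=40.9512[EX]; j=2 S=123.0600 intr=15.7700 cont=19.8313 V=19.8313[hold]; j=3 S=154.7195 intr=0.0000 cont=6.3782 V=6.3782[hold]; j=4 S=194.5241 intr=0.0000 cont=1.0098 V=1.0098[hold]  S*(4)=97.8788
k=3: j=0 S=87.2920 intr=51.5380 cont=50.4516 V=51.5380[EX]; j=1 S=109.7496 intr=29.0804 cont=30.0322 V=30.0322[hold]; j=2 S=137.9847 intr=0.8453 cont=12.9250 V=12.9250[hold]; j=3 S=173.4839 intr=0.0000 cont=3.6343 V=3.6343[hold]  S*(3)=87.2920
k=2: j=0 S=97.8788 intr=40.9512 cont=40.3425 V=40.9512[EX]; j=1 S=123.0600 intr=15.7700 cont=21.2123 V=21.2123[hold]; j=2 S=154.7195 intr=0.0000 cont=8.1615 V=8.1615[hold]  S*(2)=97.8788
k=1: j=0 S=109.7496 intr=29.0804 cont=30.7252 V=30.7252[hold]; j=1 S=137.9847 intr=0.8453 cont=14.4970 V=14.4970[hold]  S*(1)=-
k=0: j=0 S=123.0600 intr=15.7700 cont=22.3410 V=22.3410[hold]  S*(0)=-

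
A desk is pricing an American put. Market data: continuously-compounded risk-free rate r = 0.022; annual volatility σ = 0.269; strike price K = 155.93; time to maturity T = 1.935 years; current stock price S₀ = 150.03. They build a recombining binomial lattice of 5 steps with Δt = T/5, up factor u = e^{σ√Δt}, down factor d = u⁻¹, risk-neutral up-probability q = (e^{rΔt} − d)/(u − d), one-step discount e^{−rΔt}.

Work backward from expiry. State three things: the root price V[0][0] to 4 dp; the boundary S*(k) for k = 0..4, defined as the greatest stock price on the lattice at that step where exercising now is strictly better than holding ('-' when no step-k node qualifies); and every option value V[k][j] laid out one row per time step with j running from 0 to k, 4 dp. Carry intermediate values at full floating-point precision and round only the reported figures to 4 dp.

price = 23.4855
boundary = - - - 90.8133 107.3559
tree:
23.4855
34.5234 12.1184
48.6780 20.0246 3.8932
65.1167 31.9912 7.6050 0.0000
79.1102 48.5741 14.8554 0.0000 0.0000
90.9474 65.1167 29.0182 0.0000 0.0000 0.0000

Δt=0.38700  u=1.18216  d=0.84591  q=0.48369  discount=0.99152
step 5 (expiry): payoffs max(K−S,0) = 90.9474 65.1167 29.0182 0.0000 0.0000 0.0000
step 4: (k=4,j=0): S=76.8198, (K−S)⁺=79.1102, hold=77.7882 ⇒ V=79.1102 exercise | (k=4,j=1): S=107.3559, (K−S)⁺=48.5741, hold=47.2522 ⇒ V=48.5741 exercise | (k=4,j=2): S=150.0300, (K−S)⁺=5.9000, hold=14.8554 ⇒ V=14.8554 continue | (k=4,j=3): S=209.6672, (K−S)⁺=0.0000, hold=0.0000 ⇒ V=0.0000 continue | (k=4,j=4): S=293.0103, (K−S)⁺=0.0000, hold=0.0000 ⇒ V=0.0000 continue  boundary S*=107.3559
step 3: (k=3,j=0): S=90.8133, (K−S)⁺=65.1167, hold=63.7947 ⇒ V=65.1167 exercise | (k=3,j=1): S=126.9118, (K−S)⁺=29.0182, hold=31.9912 ⇒ V=31.9912 continue | (k=3,j=2): S=177.3594, (K−S)⁺=0.0000, hold=7.6050 ⇒ V=7.6050 continue | (k=3,j=3): S=247.8601, (K−S)⁺=0.0000, hold=0.0000 ⇒ V=0.0000 continue  boundary S*=90.8133
step 2: (k=2,j=0): S=107.3559, (K−S)⁺=48.5741, hold=48.6780 ⇒ V=48.6780 continue | (k=2,j=1): S=150.0300, (K−S)⁺=5.9000, hold=20.0246 ⇒ V=20.0246 continue | (k=2,j=2): S=209.6672, (K−S)⁺=0.0000, hold=3.8932 ⇒ V=3.8932 continue  boundary S*=-
step 1: (k=1,j=0): S=126.9118, (K−S)⁺=29.0182, hold=34.5234 ⇒ V=34.5234 continue | (k=1,j=1): S=177.3594, (K−S)⁺=0.0000, hold=12.1184 ⇒ V=12.1184 continue  boundary S*=-
step 0: (k=0,j=0): S=150.0300, (K−S)⁺=5.9000, hold=23.4855 ⇒ V=23.4855 continue  boundary S*=-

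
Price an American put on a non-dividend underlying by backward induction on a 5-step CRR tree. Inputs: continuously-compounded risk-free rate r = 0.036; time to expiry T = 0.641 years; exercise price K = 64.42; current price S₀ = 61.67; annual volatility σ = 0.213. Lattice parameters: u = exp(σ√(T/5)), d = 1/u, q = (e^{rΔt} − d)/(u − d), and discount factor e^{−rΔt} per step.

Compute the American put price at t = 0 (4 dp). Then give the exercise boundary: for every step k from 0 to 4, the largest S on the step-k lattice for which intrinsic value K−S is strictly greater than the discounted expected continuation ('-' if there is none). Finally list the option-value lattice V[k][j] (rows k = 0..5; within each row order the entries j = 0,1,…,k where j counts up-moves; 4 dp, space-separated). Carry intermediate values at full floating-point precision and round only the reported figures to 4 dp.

price = 5.1458
boundary = - - 52.9458 49.0580 52.9458
tree:
5.1458
7.8566 2.6008
11.4742 4.4692 0.8381
15.3620 7.3843 1.7227 0.0000
18.9643 11.4742 3.5410 0.0000 0.0000
22.3020 15.3620 7.2784 0.0000 0.0000 0.0000

Δt=0.12820, u=1.07925, d=0.92657, q=0.51124, disc=e^(-rΔt)=0.99540
k=5 terminal: V=max(K-S,0) → 22.3020 15.3620 7.2784 0.0000 0.0000 0.0000
k=4: j=0 S=45.4557 intr=18.9643 cont=18.6676 V=18.9643[EX]; j=1 S=52.9458 intr=11.4742 cont=11.1776 V=11.4742[EX]; j=2 S=61.6700 intr=2.7500 cont=3.5410 V=3.5410[hold]; j=3 S=71.8318 intr=0.0000 cont=0.0000 V=0.0000[hold]; j=4 S=83.6680 intr=0.0000 cont=0.0000 V=0.0000[hold]  S*(4)=52.9458
k=3: j=0 S=49.0580 intr=15.3620 cont=15.0654 V=15.3620[EX]; j=1 S=57.1416 intr=7.2784 cont=7.3843 V=7.3843[hold]; j=2 S=66.5572 intr=0.0000 cont=1.7227 V=1.7227[hold]; j=3 S=77.5243 intr=0.0000 cont=0.0000 V=0.0000[hold]  S*(3)=49.0580
k=2: j=0 S=52.9458 intr=11.4742 cont=11.2315 V=11.4742[EX]; j=1 S=61.6700 intr=2.7500 cont=4.4692 V=4.4692[hold]; j=2 S=71.8318 intr=0.0000 cont=0.8381 V=0.8381[hold]  S*(2)=52.9458
k=1: j=0 S=57.1416 intr=7.2784 cont=7.8566 V=7.8566[hold]; j=1 S=66.5572 intr=0.0000 cont=2.6008 V=2.6008[hold]  S*(1)=-
k=0: j=0 S=61.6700 intr=2.7500 cont=5.1458 V=5.1458[hold]  S*(0)=-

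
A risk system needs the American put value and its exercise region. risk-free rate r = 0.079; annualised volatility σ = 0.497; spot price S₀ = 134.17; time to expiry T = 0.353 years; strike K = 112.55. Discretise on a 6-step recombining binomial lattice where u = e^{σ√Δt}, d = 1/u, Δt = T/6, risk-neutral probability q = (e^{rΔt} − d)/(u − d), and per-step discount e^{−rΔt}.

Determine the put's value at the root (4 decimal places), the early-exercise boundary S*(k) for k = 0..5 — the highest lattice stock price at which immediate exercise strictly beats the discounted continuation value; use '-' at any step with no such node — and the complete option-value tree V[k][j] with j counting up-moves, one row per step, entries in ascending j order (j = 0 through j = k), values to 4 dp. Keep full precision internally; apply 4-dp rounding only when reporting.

price = 5.6006
boundary = - - - - 82.8396 93.4528
tree:
5.6006
8.9044 2.2038
13.7988 3.8783 0.4762
20.6931 6.7307 0.9365 0.0000
29.7104 11.4738 1.8418 0.0000 0.0000
39.1183 19.0972 3.6224 0.0000 0.0000 0.0000
47.4577 29.7104 7.1242 0.0000 0.0000 0.0000 0.0000

params: Δt=0.05883 u=1.12812 d=0.88643 q=0.48917 e^(-rΔt)=0.99536
t_6 payoffs: 47.4577 29.7104 7.1242 0.0000 0.0000 0.0000 0.0000
t_5: node(5,0) S=73.4317 payoff=39.1183 vs cont=38.5964 → 39.1183 [stop]  node(5,1) S=93.4528 payoff=19.0972 vs cont=18.5753 → 19.0972 [stop]  node(5,2) S=118.9327 payoff=0.0000 vs cont=3.6224 → 3.6224 [wait]  node(5,3) S=151.3595 payoff=0.0000 vs cont=0.0000 → 0.0000 [wait]  node(5,4) S=192.6275 payoff=0.0000 vs cont=0.0000 → 0.0000 [wait]  node(5,5) S=245.1472 payoff=0.0000 vs cont=0.0000 → 0.0000 [wait]  ⇒ S*(5)=93.4528
t_4: node(4,0) S=82.8396 payoff=29.7104 vs cont=29.1885 → 29.7104 [stop]  node(4,1) S=105.4258 payoff=7.1242 vs cont=11.4738 → 11.4738 [wait]  node(4,2) S=134.1700 payoff=0.0000 vs cont=1.8418 → 1.8418 [wait]  node(4,3) S=170.7513 payoff=0.0000 vs cont=0.0000 → 0.0000 [wait]  node(4,4) S=217.3065 payoff=0.0000 vs cont=0.0000 → 0.0000 [wait]  ⇒ S*(4)=82.8396
t_3: node(3,0) S=93.4528 payoff=19.0972 vs cont=20.6931 → 20.6931 [wait]  node(3,1) S=118.9327 payoff=0.0000 vs cont=6.7307 → 6.7307 [wait]  node(3,2) S=151.3595 payoff=0.0000 vs cont=0.9365 → 0.9365 [wait]  node(3,3) S=192.6275 payoff=0.0000 vs cont=0.0000 → 0.0000 [wait]  ⇒ S*(3)=-
t_2: node(2,0) S=105.4258 payoff=7.1242 vs cont=13.7988 → 13.7988 [wait]  node(2,1) S=134.1700 payoff=0.0000 vs cont=3.8783 → 3.8783 [wait]  node(2,2) S=170.7513 payoff=0.0000 vs cont=0.4762 → 0.4762 [wait]  ⇒ S*(2)=-
t_1: node(1,0) S=118.9327 payoff=0.0000 vs cont=8.9044 → 8.9044 [wait]  node(1,1) S=151.3595 payoff=0.0000 vs cont=2.2038 → 2.2038 [wait]  ⇒ S*(1)=-
t_0: node(0,0) S=134.1700 payoff=0.0000 vs cont=5.6006 → 5.6006 [wait]  ⇒ S*(0)=-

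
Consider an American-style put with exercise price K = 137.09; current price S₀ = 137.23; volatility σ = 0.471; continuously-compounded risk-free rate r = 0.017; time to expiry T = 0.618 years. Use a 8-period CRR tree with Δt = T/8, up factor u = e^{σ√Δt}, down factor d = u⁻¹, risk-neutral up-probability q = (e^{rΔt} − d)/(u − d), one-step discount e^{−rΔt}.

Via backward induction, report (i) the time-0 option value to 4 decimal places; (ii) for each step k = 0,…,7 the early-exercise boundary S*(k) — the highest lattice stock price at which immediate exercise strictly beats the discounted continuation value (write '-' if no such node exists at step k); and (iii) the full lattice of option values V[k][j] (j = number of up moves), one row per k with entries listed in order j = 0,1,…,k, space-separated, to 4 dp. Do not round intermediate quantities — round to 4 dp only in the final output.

price = 18.8728
boundary = - - - - 81.2899 92.6594 105.6192 120.3915
tree:
18.8728
26.0816 10.8717
34.9178 16.2826 4.8571
45.0640 23.6796 8.0640 1.2878
55.8001 33.1952 13.1147 2.4438 0.0000
65.7746 44.4306 20.7355 4.6374 0.0000 0.0000
74.5252 55.8001 31.4708 8.7998 0.0000 0.0000 0.0000
82.2020 65.7746 44.4306 16.6985 0.0000 0.0000 0.0000 0.0000
88.9369 74.5252 55.8001 31.4708 0.0000 0.0000 0.0000 0.0000 0.0000

Δt=0.07725  u=1.13986  d=0.87730  q=0.47232  discount=0.99869
step 8 (expiry): payoffs max(K−S,0) = 88.9369 74.5252 55.8001 31.4708 0.0000 0.0000 0.0000 0.0000 0.0000
step 7: (k=7,j=0): S=54.8880, (K−S)⁺=82.2020, hold=82.0221 ⇒ V=82.2020 exercise | (k=7,j=1): S=71.3154, (K−S)⁺=65.7746, hold=65.5947 ⇒ V=65.7746 exercise | (k=7,j=2): S=92.6594, (K−S)⁺=44.4306, hold=44.2507 ⇒ V=44.4306 exercise | (k=7,j=3): S=120.3915, (K−S)⁺=16.6985, hold=16.5846 ⇒ V=16.6985 exercise | (k=7,j=4): S=156.4236, (K−S)⁺=0.0000, hold=0.0000 ⇒ V=0.0000 continue | (k=7,j=5): S=203.2397, (K−S)⁺=0.0000, hold=0.0000 ⇒ V=0.0000 continue | (k=7,j=6): S=264.0674, (K−S)⁺=0.0000, hold=0.0000 ⇒ V=0.0000 continue | (k=7,j=7): S=343.1003, (K−S)⁺=0.0000, hold=0.0000 ⇒ V=0.0000 continue  boundary S*=120.3915
step 6: (k=6,j=0): S=62.5648, (K−S)⁺=74.5252, hold=74.3453 ⇒ V=74.5252 exercise | (k=6,j=1): S=81.2899, (K−S)⁺=55.8001, hold=55.6202 ⇒ V=55.8001 exercise | (k=6,j=2): S=105.6192, (K−S)⁺=31.4708, hold=31.2909 ⇒ V=31.4708 exercise | (k=6,j=3): S=137.2300, (K−S)⁺=0.0000, hold=8.7998 ⇒ V=8.7998 continue | (k=6,j=4): S=178.3016, (K−S)⁺=0.0000, hold=0.0000 ⇒ V=0.0000 continue | (k=6,j=5): S=231.6656, (K−S)⁺=0.0000, hold=0.0000 ⇒ V=0.0000 continue | (k=6,j=6): S=301.0010, (K−S)⁺=0.0000, hold=0.0000 ⇒ V=0.0000 continue  boundary S*=105.6192
step 5: (k=5,j=0): S=71.3154, (K−S)⁺=65.7746, hold=65.5947 ⇒ V=65.7746 exercise | (k=5,j=1): S=92.6594, (K−S)⁺=44.4306, hold=44.2507 ⇒ V=44.4306 exercise | (k=5,j=2): S=120.3915, (K−S)⁺=16.6985, hold=20.7355 ⇒ V=20.7355 continue | (k=5,j=3): S=156.4236, (K−S)⁺=0.0000, hold=4.6374 ⇒ V=4.6374 continue | (k=5,j=4): S=203.2397, (K−S)⁺=0.0000, hold=0.0000 ⇒ V=0.0000 continue | (k=5,j=5): S=264.0674, (K−S)⁺=0.0000, hold=0.0000 ⇒ V=0.0000 continue  boundary S*=92.6594
step 4: (k=4,j=0): S=81.2899, (K−S)⁺=55.8001, hold=55.6202 ⇒ V=55.8001 exercise | (k=4,j=1): S=105.6192, (K−S)⁺=31.4708, hold=33.1952 ⇒ V=33.1952 continue | (k=4,j=2): S=137.2300, (K−S)⁺=0.0000, hold=13.1147 ⇒ V=13.1147 continue | (k=4,j=3): S=178.3016, (K−S)⁺=0.0000, hold=2.4438 ⇒ V=2.4438 continue | (k=4,j=4): S=231.6656, (K−S)⁺=0.0000, hold=0.0000 ⇒ V=0.0000 continue  boundary S*=81.2899
step 3: (k=3,j=0): S=92.6594, (K−S)⁺=44.4306, hold=45.0640 ⇒ V=45.0640 continue | (k=3,j=1): S=120.3915, (K−S)⁺=16.6985, hold=23.6796 ⇒ V=23.6796 continue | (k=3,j=2): S=156.4236, (K−S)⁺=0.0000, hold=8.0640 ⇒ V=8.0640 continue | (k=3,j=3): S=203.2397, (K−S)⁺=0.0000, hold=1.2878 ⇒ V=1.2878 continue  boundary S*=-
step 2: (k=2,j=0): S=105.6192, (K−S)⁺=31.4708, hold=34.9178 ⇒ V=34.9178 continue | (k=2,j=1): S=137.2300, (K−S)⁺=0.0000, hold=16.2826 ⇒ V=16.2826 continue | (k=2,j=2): S=178.3016, (K−S)⁺=0.0000, hold=4.8571 ⇒ V=4.8571 continue  boundary S*=-
step 1: (k=1,j=0): S=120.3915, (K−S)⁺=16.6985, hold=26.0816 ⇒ V=26.0816 continue | (k=1,j=1): S=156.4236, (K−S)⁺=0.0000, hold=10.8717 ⇒ V=10.8717 continue  boundary S*=-
step 0: (k=0,j=0): S=137.2300, (K−S)⁺=0.0000, hold=18.8728 ⇒ V=18.8728 continue  boundary S*=-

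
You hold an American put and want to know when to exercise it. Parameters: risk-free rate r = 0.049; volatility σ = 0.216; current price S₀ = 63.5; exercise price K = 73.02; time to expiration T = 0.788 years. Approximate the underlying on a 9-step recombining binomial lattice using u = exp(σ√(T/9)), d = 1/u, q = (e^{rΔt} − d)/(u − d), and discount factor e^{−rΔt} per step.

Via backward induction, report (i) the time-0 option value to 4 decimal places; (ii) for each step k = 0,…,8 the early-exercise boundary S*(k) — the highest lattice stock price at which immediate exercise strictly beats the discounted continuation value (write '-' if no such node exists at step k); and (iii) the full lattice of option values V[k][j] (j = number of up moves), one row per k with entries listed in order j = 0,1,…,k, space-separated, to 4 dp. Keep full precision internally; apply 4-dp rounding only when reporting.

price = 10.1332
boundary = - 59.5684 55.8803 59.5684 55.8803 59.5684 63.5000 59.5684 63.5000
tree:
10.1332
13.4516 7.1251
17.1397 9.9519 4.5502
20.5995 13.4516 6.7735 2.5162
23.8451 17.1397 9.7375 4.0677 1.0913
26.8897 20.5995 13.4516 6.3575 1.9678 0.2836
29.7458 23.8451 17.1397 9.5200 3.4633 0.5904 0.0000
32.4251 26.8897 20.5995 13.4516 5.8916 1.2293 0.0000 0.0000
34.9385 29.7458 23.8451 17.1397 9.5200 2.5595 0.0000 0.0000 0.0000
37.2963 32.4251 26.8897 20.5995 13.4516 5.3290 0.0000 0.0000 0.0000 0.0000

Δt=0.08756  u=1.06600  d=0.93809  q=0.51764  discount=0.99572
step 9 (expiry): payoffs max(K−S,0) = 37.2963 32.4251 26.8897 20.5995 13.4516 5.3290 0.0000 0.0000 0.0000 0.0000
step 8: (k=8,j=0): S=38.0815, (K−S)⁺=34.9385, hold=34.6259 ⇒ V=34.9385 exercise | (k=8,j=1): S=43.2742, (K−S)⁺=29.7458, hold=29.4332 ⇒ V=29.7458 exercise | (k=8,j=2): S=49.1749, (K−S)⁺=23.8451, hold=23.5325 ⇒ V=23.8451 exercise | (k=8,j=3): S=55.8803, (K−S)⁺=17.1397, hold=16.8271 ⇒ V=17.1397 exercise | (k=8,j=4): S=63.5000, (K−S)⁺=9.5200, hold=9.2074 ⇒ V=9.5200 exercise | (k=8,j=5): S=72.1587, (K−S)⁺=0.8613, hold=2.5595 ⇒ V=2.5595 continue | (k=8,j=6): S=81.9981, (K−S)⁺=0.0000, hold=0.0000 ⇒ V=0.0000 continue | (k=8,j=7): S=93.1791, (K−S)⁺=0.0000, hold=0.0000 ⇒ V=0.0000 continue | (k=8,j=8): S=105.8848, (K−S)⁺=0.0000, hold=0.0000 ⇒ V=0.0000 continue  boundary S*=63.5000
step 7: (k=7,j=0): S=40.5949, (K−S)⁺=32.4251, hold=32.1125 ⇒ V=32.4251 exercise | (k=7,j=1): S=46.1303, (K−S)⁺=26.8897, hold=26.5771 ⇒ V=26.8897 exercise | (k=7,j=2): S=52.4205, (K−S)⁺=20.5995, hold=20.2869 ⇒ V=20.5995 exercise | (k=7,j=3): S=59.5684, (K−S)⁺=13.4516, hold=13.1390 ⇒ V=13.4516 exercise | (k=7,j=4): S=67.6910, (K−S)⁺=5.3290, hold=5.8916 ⇒ V=5.8916 continue | (k=7,j=5): S=76.9212, (K−S)⁺=0.0000, hold=1.2293 ⇒ V=1.2293 continue | (k=7,j=6): S=87.4100, (K−S)⁺=0.0000, hold=0.0000 ⇒ V=0.0000 continue | (k=7,j=7): S=99.3290, (K−S)⁺=0.0000, hold=0.0000 ⇒ V=0.0000 continue  boundary S*=59.5684
step 6: (k=6,j=0): S=43.2742, (K−S)⁺=29.7458, hold=29.4332 ⇒ V=29.7458 exercise | (k=6,j=1): S=49.1749, (K−S)⁺=23.8451, hold=23.5325 ⇒ V=23.8451 exercise | (k=6,j=2): S=55.8803, (K−S)⁺=17.1397, hold=16.8271 ⇒ V=17.1397 exercise | (k=6,j=3): S=63.5000, (K−S)⁺=9.5200, hold=9.4974 ⇒ V=9.5200 exercise | (k=6,j=4): S=72.1587, (K−S)⁺=0.8613, hold=3.4633 ⇒ V=3.4633 continue | (k=6,j=5): S=81.9981, (K−S)⁺=0.0000, hold=0.5904 ⇒ V=0.5904 continue | (k=6,j=6): S=93.1791, (K−S)⁺=0.0000, hold=0.0000 ⇒ V=0.0000 continue  boundary S*=63.5000
step 5: (k=5,j=0): S=46.1303, (K−S)⁺=26.8897, hold=26.5771 ⇒ V=26.8897 exercise | (k=5,j=1): S=52.4205, (K−S)⁺=20.5995, hold=20.2869 ⇒ V=20.5995 exercise | (k=5,j=2): S=59.5684, (K−S)⁺=13.4516, hold=13.1390 ⇒ V=13.4516 exercise | (k=5,j=3): S=67.6910, (K−S)⁺=5.3290, hold=6.3575 ⇒ V=6.3575 continue | (k=5,j=4): S=76.9212, (K−S)⁺=0.0000, hold=1.9678 ⇒ V=1.9678 continue | (k=5,j=5): S=87.4100, (K−S)⁺=0.0000, hold=0.2836 ⇒ V=0.2836 continue  boundary S*=59.5684
step 4: (k=4,j=0): S=49.1749, (K−S)⁺=23.8451, hold=23.5325 ⇒ V=23.8451 exercise | (k=4,j=1): S=55.8803, (K−S)⁺=17.1397, hold=16.8271 ⇒ V=17.1397 exercise | (k=4,j=2): S=63.5000, (K−S)⁺=9.5200, hold=9.7375 ⇒ V=9.7375 continue | (k=4,j=3): S=72.1587, (K−S)⁺=0.8613, hold=4.0677 ⇒ V=4.0677 continue | (k=4,j=4): S=81.9981, (K−S)⁺=0.0000, hold=1.0913 ⇒ V=1.0913 continue  boundary S*=55.8803
step 3: (k=3,j=0): S=52.4205, (K−S)⁺=20.5995, hold=20.2869 ⇒ V=20.5995 exercise | (k=3,j=1): S=59.5684, (K−S)⁺=13.4516, hold=13.2511 ⇒ V=13.4516 exercise | (k=3,j=2): S=67.6910, (K−S)⁺=5.3290, hold=6.7735 ⇒ V=6.7735 continue | (k=3,j=3): S=76.9212, (K−S)⁺=0.0000, hold=2.5162 ⇒ V=2.5162 continue  boundary S*=59.5684
step 2: (k=2,j=0): S=55.8803, (K−S)⁺=17.1397, hold=16.8271 ⇒ V=17.1397 exercise | (k=2,j=1): S=63.5000, (K−S)⁺=9.5200, hold=9.9519 ⇒ V=9.9519 continue | (k=2,j=2): S=72.1587, (K−S)⁺=0.8613, hold=4.5502 ⇒ V=4.5502 continue  boundary S*=55.8803
step 1: (k=1,j=0): S=59.5684, (K−S)⁺=13.4516, hold=13.3616 ⇒ V=13.4516 exercise | (k=1,j=1): S=67.6910, (K−S)⁺=5.3290, hold=7.1251 ⇒ V=7.1251 continue  boundary S*=59.5684
step 0: (k=0,j=0): S=63.5000, (K−S)⁺=9.5200, hold=10.1332 ⇒ V=10.1332 continue  boundary S*=-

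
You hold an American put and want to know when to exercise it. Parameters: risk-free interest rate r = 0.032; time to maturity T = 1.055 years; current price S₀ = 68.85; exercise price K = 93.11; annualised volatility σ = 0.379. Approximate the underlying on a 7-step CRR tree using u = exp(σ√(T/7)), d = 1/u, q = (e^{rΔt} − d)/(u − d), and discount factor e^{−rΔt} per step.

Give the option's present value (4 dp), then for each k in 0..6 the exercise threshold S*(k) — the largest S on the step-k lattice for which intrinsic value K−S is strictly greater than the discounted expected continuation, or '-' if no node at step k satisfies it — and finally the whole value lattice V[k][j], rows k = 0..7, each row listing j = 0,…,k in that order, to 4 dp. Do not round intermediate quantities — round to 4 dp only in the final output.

price = 26.7517
boundary = - - 51.2984 59.4298 51.2984 59.4298 68.8500
tree:
26.7517
34.0079 19.1494
41.8116 25.8850 12.0353
48.8304 33.6802 17.6892 6.0230
54.8888 41.8116 25.0128 9.9225 1.8534
60.1183 48.8304 33.6802 15.8620 3.5790 0.0000
64.6324 54.8888 41.8116 24.2600 6.9114 0.0000 0.0000
68.5287 60.1183 48.8304 33.6802 13.3466 0.0000 0.0000 0.0000

Δt=0.15071, u=1.15851, d=0.86318, q=0.47965, disc=e^(-rΔt)=0.99519
k=7 terminal: V=max(K-S,0) → 68.5287 60.1183 48.8304 33.6802 13.3466 0.0000 0.0000 0.0000
k=6: j=0 S=28.4776 intr=64.6324 cont=64.1844 V=64.6324[EX]; j=1 S=38.2212 intr=54.8888 cont=54.4409 V=54.8888[EX]; j=2 S=51.2984 intr=41.8116 cont=41.3636 V=41.8116[EX]; j=3 S=68.8500 intr=24.2600 cont=23.8120 V=24.2600[EX]; j=4 S=92.4068 intr=0.7032 cont=6.9114 V=6.9114[hold]; j=5 S=124.0235 intr=0.0000 cont=0.0000 V=0.0000[hold]; j=6 S=166.4577 intr=0.0000 cont=0.0000 V=0.0000[hold]  S*(6)=68.8500
k=5: j=0 S=32.9917 intr=60.1183 cont=59.6704 V=60.1183[EX]; j=1 S=44.2796 intr=48.8304 cont=48.3824 V=48.8304[EX]; j=2 S=59.4298 intr=33.6802 cont=33.2323 V=33.6802[EX]; j=3 S=79.7634 intr=13.3466 cont=15.8620 V=15.8620[hold]; j=4 S=107.0542 intr=0.0000 cont=3.5790 V=3.5790[hold]; j=5 S=143.6825 intr=0.0000 cont=0.0000 V=0.0000[hold]  S*(5)=59.4298
k=4: j=0 S=38.2212 intr=54.8888 cont=54.4409 V=54.8888[EX]; j=1 S=51.2984 intr=41.8116 cont=41.3636 V=41.8116[EX]; j=2 S=68.8500 intr=24.2600 cont=25.0128 V=25.0128[hold]; j=3 S=92.4068 intr=0.7032 cont=9.9225 V=9.9225[hold]; j=4 S=124.0235 intr=0.0000 cont=1.8534 V=1.8534[hold]  S*(4)=51.2984
k=3: j=0 S=44.2796 intr=48.8304 cont=48.3824 V=48.8304[EX]; j=1 S=59.4298 intr=33.6802 cont=33.5916 V=33.6802[EX]; j=2 S=79.7634 intr=13.3466 cont=17.6892 V=17.6892[hold]; j=3 S=107.0542 intr=0.0000 cont=6.0230 V=6.0230[hold]  S*(3)=59.4298
k=2: j=0 S=51.2984 intr=41.8116 cont=41.3636 V=41.8116[EX]; j=1 S=68.8500 intr=24.2600 cont=25.8850 V=25.8850[hold]; j=2 S=92.4068 intr=0.7032 cont=12.0353 V=12.0353[hold]  S*(2)=51.2984
k=1: j=0 S=59.4298 intr=33.6802 cont=34.0079 V=34.0079[hold]; j=1 S=79.7634 intr=13.3466 cont=19.1494 V=19.1494[hold]  S*(1)=-
k=0: j=0 S=68.8500 intr=24.2600 cont=26.7517 V=26.7517[hold]  S*(0)=-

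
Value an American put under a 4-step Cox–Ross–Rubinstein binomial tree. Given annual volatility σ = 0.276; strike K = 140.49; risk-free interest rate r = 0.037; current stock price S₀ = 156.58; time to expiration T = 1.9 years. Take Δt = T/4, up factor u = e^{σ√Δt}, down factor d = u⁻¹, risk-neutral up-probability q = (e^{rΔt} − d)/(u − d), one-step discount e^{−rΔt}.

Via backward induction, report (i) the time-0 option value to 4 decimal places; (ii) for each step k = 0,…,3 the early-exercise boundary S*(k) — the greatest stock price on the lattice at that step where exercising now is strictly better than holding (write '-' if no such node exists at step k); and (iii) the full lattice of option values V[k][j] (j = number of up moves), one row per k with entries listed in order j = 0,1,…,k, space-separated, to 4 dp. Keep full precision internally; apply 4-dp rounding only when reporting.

params: Δt=0.47500 u=1.20952 d=0.82678 q=0.49891 e^(-rΔt)=0.98258
t_4 payoffs: 67.3272 33.4581 0.0000 0.0000 0.0000
t_3: node(3,0) S=88.4916 payoff=51.9984 vs cont=49.5509 → 51.9984 [stop]  node(3,1) S=129.4568 payoff=11.0332 vs cont=16.4733 → 16.4733 [wait]  node(3,2) S=189.3859 payoff=0.0000 vs cont=0.0000 → 0.0000 [wait]  node(3,3) S=277.0579 payoff=0.0000 vs cont=0.0000 → 0.0000 [wait]  ⇒ S*(3)=88.4916
t_2: node(2,0) S=107.0319 payoff=33.4581 vs cont=33.6774 → 33.6774 [wait]  node(2,1) S=156.5800 payoff=0.0000 vs cont=8.1108 → 8.1108 [wait]  node(2,2) S=229.0652 payoff=0.0000 vs cont=0.0000 → 0.0000 [wait]  ⇒ S*(2)=-
t_1: node(1,0) S=129.4568 payoff=11.0332 vs cont=20.5574 → 20.5574 [wait]  node(1,1) S=189.3859 payoff=0.0000 vs cont=3.9934 → 3.9934 [wait]  ⇒ S*(1)=-
t_0: node(0,0) S=156.5800 payoff=0.0000 vs cont=12.0792 → 12.0792 [wait]  ⇒ S*(0)=-

price = 12.0792
boundary = - - - 88.4916
tree:
12.0792
20.5574 3.9934
33.6774 8.1108 0.0000
51.9984 16.4733 0.0000 0.0000
67.3272 33.4581 0.0000 0.0000 0.0000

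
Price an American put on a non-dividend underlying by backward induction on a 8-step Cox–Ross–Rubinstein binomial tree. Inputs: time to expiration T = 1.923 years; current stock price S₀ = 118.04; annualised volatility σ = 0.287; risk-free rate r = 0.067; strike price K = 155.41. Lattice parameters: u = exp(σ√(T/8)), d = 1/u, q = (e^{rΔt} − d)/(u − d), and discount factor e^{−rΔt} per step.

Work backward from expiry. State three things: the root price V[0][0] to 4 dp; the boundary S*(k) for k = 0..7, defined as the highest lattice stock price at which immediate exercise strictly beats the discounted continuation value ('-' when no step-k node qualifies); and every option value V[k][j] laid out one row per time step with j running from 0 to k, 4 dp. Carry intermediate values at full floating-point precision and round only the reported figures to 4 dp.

price = 37.8166
boundary = - 102.5462 118.0400 102.5462 118.0400 102.5462 118.0400 135.8748
tree:
37.8166
52.8638 25.2341
66.3240 37.3700 14.9225
78.0173 52.8638 24.0870 7.0070
88.1758 66.3240 37.3700 12.6908 2.0280
97.0009 78.0173 52.8638 22.2830 4.3151 0.0000
104.6677 88.1758 66.3240 37.3700 9.1813 0.0000 0.0000
111.3281 97.0009 78.0173 52.8638 19.5352 0.0000 0.0000 0.0000
117.1142 104.6677 88.1758 66.3240 37.3700 0.0000 0.0000 0.0000 0.0000

Δt=0.24038, u=1.15109, d=0.86874, q=0.52238, disc=e^(-rΔt)=0.98402
k=8 terminal: V=max(K-S,0) → 117.1142 104.6677 88.1758 66.3240 37.3700 0.0000 0.0000 0.0000 0.0000
k=7: j=0 S=44.0819 intr=111.3281 cont=108.8452 V=111.3281[EX]; j=1 S=58.4091 intr=97.0009 cont=94.5181 V=97.0009[EX]; j=2 S=77.3927 intr=78.0173 cont=75.5345 V=78.0173[EX]; j=3 S=102.5462 intr=52.8638 cont=50.3810 V=52.8638[EX]; j=4 S=135.8748 intr=19.5352 cont=17.5635 V=19.5352[EX]; j=5 S=180.0357 intr=0.0000 cont=0.0000 V=0.0000[hold]; j=6 S=238.5493 intr=0.0000 cont=0.0000 V=0.0000[hold]; j=7 S=316.0806 intr=0.0000 cont=0.0000 V=0.0000[hold]  S*(7)=135.8748
k=6: j=0 S=50.7423 intr=104.6677 cont=102.1848 V=104.6677[EX]; j=1 S=67.2342 intr=88.1758 cont=85.6930 V=88.1758[EX]; j=2 S=89.0860 intr=66.3240 cont=63.8411 V=66.3240[EX]; j=3 S=118.0400 intr=37.3700 cont=34.8871 V=37.3700[EX]; j=4 S=156.4043 intr=0.0000 cont=9.1813 V=9.1813[hold]; j=5 S=207.2375 intr=0.0000 cont=0.0000 V=0.0000[hold]; j=6 S=274.5921 intr=0.0000 cont=0.0000 V=0.0000[hold]  S*(6)=118.0400
k=5: j=0 S=58.4091 intr=97.0009 cont=94.5181 V=97.0009[EX]; j=1 S=77.3927 intr=78.0173 cont=75.5345 V=78.0173[EX]; j=2 S=102.5462 intr=52.8638 cont=50.3810 V=52.8638[EX]; j=3 S=135.8748 intr=19.5352 cont=22.2830 V=22.2830[hold]; j=4 S=180.0357 intr=0.0000 cont=4.3151 V=4.3151[hold]; j=5 S=238.5493 intr=0.0000 cont=0.0000 V=0.0000[hold]  S*(5)=102.5462
k=4: j=0 S=67.2342 intr=88.1758 cont=85.6930 V=88.1758[EX]; j=1 S=89.0860 intr=66.3240 cont=63.8411 V=66.3240[EX]; j=2 S=118.0400 intr=37.3700 cont=36.2996 V=37.3700[EX]; j=3 S=156.4043 intr=0.0000 cont=12.6908 V=12.6908[hold]; j=4 S=207.2375 intr=0.0000 cont=2.0280 V=2.0280[hold]  S*(4)=118.0400
k=3: j=0 S=77.3927 intr=78.0173 cont=75.5345 V=78.0173[EX]; j=1 S=102.5462 intr=52.8638 cont=50.3810 V=52.8638[EX]; j=2 S=135.8748 intr=19.5352 cont=24.0870 V=24.0870[hold]; j=3 S=180.0357 intr=0.0000 cont=7.0070 V=7.0070[hold]  S*(3)=102.5462
k=2: j=0 S=89.0860 intr=66.3240 cont=63.8411 V=66.3240[EX]; j=1 S=118.0400 intr=37.3700 cont=37.2270 V=37.3700[EX]; j=2 S=156.4043 intr=0.0000 cont=14.9225 V=14.9225[hold]  S*(2)=118.0400
k=1: j=0 S=102.5462 intr=52.8638 cont=50.3810 V=52.8638[EX]; j=1 S=135.8748 intr=19.5352 cont=25.2341 V=25.2341[hold]  S*(1)=102.5462
k=0: j=0 S=118.0400 intr=37.3700 cont=37.8166 V=37.8166[hold]  S*(0)=-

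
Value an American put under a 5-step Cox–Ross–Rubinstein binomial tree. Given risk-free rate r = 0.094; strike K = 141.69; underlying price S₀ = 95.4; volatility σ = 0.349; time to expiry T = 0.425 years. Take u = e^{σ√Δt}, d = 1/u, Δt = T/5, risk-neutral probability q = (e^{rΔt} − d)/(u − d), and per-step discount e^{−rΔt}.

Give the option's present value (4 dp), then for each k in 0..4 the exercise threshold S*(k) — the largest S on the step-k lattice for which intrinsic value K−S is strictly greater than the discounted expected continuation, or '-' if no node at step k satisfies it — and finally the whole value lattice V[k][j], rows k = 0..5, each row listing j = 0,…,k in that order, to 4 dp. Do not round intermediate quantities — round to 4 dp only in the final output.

price = 46.2900
boundary = 95.4000 105.6180 95.4000 105.6180 116.9304
tree:
46.2900
55.5195 36.0720
63.8560 46.2900 25.0144
71.3860 55.5195 36.0720 14.9470
78.1876 63.8560 46.2900 24.7596 5.8999
84.3311 71.3860 55.5195 36.0720 12.2356 0.0000

Δt=0.08500  u=1.10711  d=0.90326  q=0.51394  discount=0.99204
step 5 (expiry): payoffs max(K−S,0) = 84.3311 71.3860 55.5195 36.0720 12.2356 0.0000
step 4: (k=4,j=0): S=63.5024, (K−S)⁺=78.1876, hold=77.0600 ⇒ V=78.1876 exercise | (k=4,j=1): S=77.8340, (K−S)⁺=63.8560, hold=62.7284 ⇒ V=63.8560 exercise | (k=4,j=2): S=95.4000, (K−S)⁺=46.2900, hold=45.1624 ⇒ V=46.2900 exercise | (k=4,j=3): S=116.9304, (K−S)⁺=24.7596, hold=23.6320 ⇒ V=24.7596 exercise | (k=4,j=4): S=143.3199, (K−S)⁺=0.0000, hold=5.8999 ⇒ V=5.8999 continue  boundary S*=116.9304
step 3: (k=3,j=0): S=70.3040, (K−S)⁺=71.3860, hold=70.2584 ⇒ V=71.3860 exercise | (k=3,j=1): S=86.1705, (K−S)⁺=55.5195, hold=54.3919 ⇒ V=55.5195 exercise | (k=3,j=2): S=105.6180, (K−S)⁺=36.0720, hold=34.9444 ⇒ V=36.0720 exercise | (k=3,j=3): S=129.4544, (K−S)⁺=12.2356, hold=14.9470 ⇒ V=14.9470 continue  boundary S*=105.6180
step 2: (k=2,j=0): S=77.8340, (K−S)⁺=63.8560, hold=62.7284 ⇒ V=63.8560 exercise | (k=2,j=1): S=95.4000, (K−S)⁺=46.2900, hold=45.1624 ⇒ V=46.2900 exercise | (k=2,j=2): S=116.9304, (K−S)⁺=24.7596, hold=25.0144 ⇒ V=25.0144 continue  boundary S*=95.4000
step 1: (k=1,j=0): S=86.1705, (K−S)⁺=55.5195, hold=54.3919 ⇒ V=55.5195 exercise | (k=1,j=1): S=105.6180, (K−S)⁺=36.0720, hold=35.0743 ⇒ V=36.0720 exercise  boundary S*=105.6180
step 0: (k=0,j=0): S=95.4000, (K−S)⁺=46.2900, hold=45.1624 ⇒ V=46.2900 exercise  boundary S*=95.4000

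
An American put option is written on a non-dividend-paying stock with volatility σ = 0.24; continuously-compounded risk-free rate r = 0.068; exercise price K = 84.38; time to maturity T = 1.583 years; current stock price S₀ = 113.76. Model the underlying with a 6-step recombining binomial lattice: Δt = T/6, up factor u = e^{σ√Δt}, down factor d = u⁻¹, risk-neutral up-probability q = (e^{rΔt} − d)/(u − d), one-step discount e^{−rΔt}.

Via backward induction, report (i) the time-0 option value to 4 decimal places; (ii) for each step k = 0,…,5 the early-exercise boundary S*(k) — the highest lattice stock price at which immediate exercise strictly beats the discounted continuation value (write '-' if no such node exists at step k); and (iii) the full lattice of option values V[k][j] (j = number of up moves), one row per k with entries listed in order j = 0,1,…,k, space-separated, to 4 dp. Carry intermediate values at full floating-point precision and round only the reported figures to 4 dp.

price = 1.1902
boundary = - - - - 69.4766 61.4187
tree:
1.1902
2.3244 0.2732
4.4515 0.6079 0.0000
8.3015 1.3527 0.0000 0.0000
14.9034 3.0100 0.0000 0.0000 0.0000
22.9613 6.6977 0.0000 0.0000 0.0000 0.0000
30.0846 14.9034 0.0000 0.0000 0.0000 0.0000 0.0000

Δt=0.26383  u=1.13120  d=0.88402  q=0.54246  discount=0.98222
step 6 (expiry): payoffs max(K−S,0) = 30.0846 14.9034 0.0000 0.0000 0.0000 0.0000 0.0000
step 5: (k=5,j=0): S=61.4187, (K−S)⁺=22.9613, hold=21.4610 ⇒ V=22.9613 exercise | (k=5,j=1): S=78.5916, (K−S)⁺=5.7884, hold=6.6977 ⇒ V=6.6977 continue | (k=5,j=2): S=100.5661, (K−S)⁺=0.0000, hold=0.0000 ⇒ V=0.0000 continue | (k=5,j=3): S=128.6848, (K−S)⁺=0.0000, hold=0.0000 ⇒ V=0.0000 continue | (k=5,j=4): S=164.6656, (K−S)⁺=0.0000, hold=0.0000 ⇒ V=0.0000 continue | (k=5,j=5): S=210.7068, (K−S)⁺=0.0000, hold=0.0000 ⇒ V=0.0000 continue  boundary S*=61.4187
step 4: (k=4,j=0): S=69.4766, (K−S)⁺=14.9034, hold=13.8876 ⇒ V=14.9034 exercise | (k=4,j=1): S=88.9025, (K−S)⁺=0.0000, hold=3.0100 ⇒ V=3.0100 continue | (k=4,j=2): S=113.7600, (K−S)⁺=0.0000, hold=0.0000 ⇒ V=0.0000 continue | (k=4,j=3): S=145.5677, (K−S)⁺=0.0000, hold=0.0000 ⇒ V=0.0000 continue | (k=4,j=4): S=186.2691, (K−S)⁺=0.0000, hold=0.0000 ⇒ V=0.0000 continue  boundary S*=69.4766
step 3: (k=3,j=0): S=78.5916, (K−S)⁺=5.7884, hold=8.3015 ⇒ V=8.3015 continue | (k=3,j=1): S=100.5661, (K−S)⁺=0.0000, hold=1.3527 ⇒ V=1.3527 continue | (k=3,j=2): S=128.6848, (K−S)⁺=0.0000, hold=0.0000 ⇒ V=0.0000 continue | (k=3,j=3): S=164.6656, (K−S)⁺=0.0000, hold=0.0000 ⇒ V=0.0000 continue  boundary S*=-
step 2: (k=2,j=0): S=88.9025, (K−S)⁺=0.0000, hold=4.4515 ⇒ V=4.4515 continue | (k=2,j=1): S=113.7600, (K−S)⁺=0.0000, hold=0.6079 ⇒ V=0.6079 continue | (k=2,j=2): S=145.5677, (K−S)⁺=0.0000, hold=0.0000 ⇒ V=0.0000 continue  boundary S*=-
step 1: (k=1,j=0): S=100.5661, (K−S)⁺=0.0000, hold=2.3244 ⇒ V=2.3244 continue | (k=1,j=1): S=128.6848, (K−S)⁺=0.0000, hold=0.2732 ⇒ V=0.2732 continue  boundary S*=-
step 0: (k=0,j=0): S=113.7600, (K−S)⁺=0.0000, hold=1.1902 ⇒ V=1.1902 continue  boundary S*=-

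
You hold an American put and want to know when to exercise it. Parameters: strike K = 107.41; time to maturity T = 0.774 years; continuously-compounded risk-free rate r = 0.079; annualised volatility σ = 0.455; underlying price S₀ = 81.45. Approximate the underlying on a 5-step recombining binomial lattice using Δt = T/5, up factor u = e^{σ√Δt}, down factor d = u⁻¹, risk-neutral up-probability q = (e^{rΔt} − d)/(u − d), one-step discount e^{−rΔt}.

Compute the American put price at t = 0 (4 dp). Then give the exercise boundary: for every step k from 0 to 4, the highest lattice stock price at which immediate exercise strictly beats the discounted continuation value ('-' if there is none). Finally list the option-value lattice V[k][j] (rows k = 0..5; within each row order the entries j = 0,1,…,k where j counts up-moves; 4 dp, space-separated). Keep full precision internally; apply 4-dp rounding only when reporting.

params: Δt=0.15480 u=1.19604 d=0.83609 q=0.48955 e^(-rΔt)=0.98785
t_5 payoffs: 74.1319 59.8051 39.3104 9.9923 0.0000 0.0000
t_4: node(4,0) S=39.8020 payoff=67.6080 vs cont=66.3025 → 67.6080 [stop]  node(4,1) S=56.9374 payoff=50.4726 vs cont=49.1670 → 50.4726 [stop]  node(4,2) S=81.4500 payoff=25.9600 vs cont=24.6545 → 25.9600 [stop]  node(4,3) S=116.5156 payoff=0.0000 vs cont=5.0386 → 5.0386 [wait]  node(4,4) S=166.6776 payoff=0.0000 vs cont=0.0000 → 0.0000 [wait]  ⇒ S*(4)=81.4500
t_3: node(3,0) S=47.6049 payoff=59.8051 vs cont=58.4996 → 59.8051 [stop]  node(3,1) S=68.0996 payoff=39.3104 vs cont=38.0049 → 39.3104 [stop]  node(3,2) S=97.4177 payoff=9.9923 vs cont=15.5269 → 15.5269 [wait]  node(3,3) S=139.3576 payoff=0.0000 vs cont=2.5407 → 2.5407 [wait]  ⇒ S*(3)=68.0996
t_2: node(2,0) S=56.9374 payoff=50.4726 vs cont=49.1670 → 50.4726 [stop]  node(2,1) S=81.4500 payoff=25.9600 vs cont=27.3310 → 27.3310 [wait]  node(2,2) S=116.5156 payoff=0.0000 vs cont=9.0581 → 9.0581 [wait]  ⇒ S*(2)=56.9374
t_1: node(1,0) S=68.0996 payoff=39.3104 vs cont=38.6679 → 39.3104 [stop]  node(1,1) S=97.4177 payoff=9.9923 vs cont=18.1621 → 18.1621 [wait]  ⇒ S*(1)=68.0996
t_0: node(0,0) S=81.4500 payoff=25.9600 vs cont=28.6053 → 28.6053 [wait]  ⇒ S*(0)=-

price = 28.6053
boundary = - 68.0996 56.9374 68.0996 81.4500
tree:
28.6053
39.3104 18.1621
50.4726 27.3310 9.0581
59.8051 39.3104 15.5269 2.5407
67.6080 50.4726 25.9600 5.0386 0.0000
74.1319 59.8051 39.3104 9.9923 0.0000 0.0000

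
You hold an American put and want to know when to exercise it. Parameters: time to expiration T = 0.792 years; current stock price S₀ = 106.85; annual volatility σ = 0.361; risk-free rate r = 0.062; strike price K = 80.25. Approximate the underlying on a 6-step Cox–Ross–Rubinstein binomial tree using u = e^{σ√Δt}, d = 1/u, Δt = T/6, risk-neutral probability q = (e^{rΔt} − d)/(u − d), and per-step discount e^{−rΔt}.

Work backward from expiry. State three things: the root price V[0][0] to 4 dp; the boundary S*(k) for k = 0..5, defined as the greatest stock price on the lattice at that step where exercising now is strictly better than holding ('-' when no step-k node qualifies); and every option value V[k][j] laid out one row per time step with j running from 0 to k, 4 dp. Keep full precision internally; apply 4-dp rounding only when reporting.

price = 2.0668
boundary = - - - - 63.2310 55.4586
tree:
2.0668
3.6400 0.5183
6.2822 1.0419 0.0000
10.5476 2.0946 0.0000 0.0000
17.0190 4.2109 0.0000 0.0000 0.0000
24.7914 8.4655 0.0000 0.0000 0.0000 0.0000
31.6084 17.0190 0.0000 0.0000 0.0000 0.0000 0.0000

Δt=0.13200  u=1.14015  d=0.87708  q=0.49849  discount=0.99185
step 6 (expiry): payoffs max(K−S,0) = 31.6084 17.0190 0.0000 0.0000 0.0000 0.0000 0.0000
step 5: (k=5,j=0): S=55.4586, (K−S)⁺=24.7914, hold=24.1373 ⇒ V=24.7914 exercise | (k=5,j=1): S=72.0927, (K−S)⁺=8.1573, hold=8.4655 ⇒ V=8.4655 continue | (k=5,j=2): S=93.7159, (K−S)⁺=0.0000, hold=0.0000 ⇒ V=0.0000 continue | (k=5,j=3): S=121.8248, (K−S)⁺=0.0000, hold=0.0000 ⇒ V=0.0000 continue | (k=5,j=4): S=158.3645, (K−S)⁺=0.0000, hold=0.0000 ⇒ V=0.0000 continue | (k=5,j=5): S=205.8639, (K−S)⁺=0.0000, hold=0.0000 ⇒ V=0.0000 continue  boundary S*=55.4586
step 4: (k=4,j=0): S=63.2310, (K−S)⁺=17.0190, hold=16.5173 ⇒ V=17.0190 exercise | (k=4,j=1): S=82.1963, (K−S)⁺=0.0000, hold=4.2109 ⇒ V=4.2109 continue | (k=4,j=2): S=106.8500, (K−S)⁺=0.0000, hold=0.0000 ⇒ V=0.0000 continue | (k=4,j=3): S=138.8982, (K−S)⁺=0.0000, hold=0.0000 ⇒ V=0.0000 continue | (k=4,j=4): S=180.5589, (K−S)⁺=0.0000, hold=0.0000 ⇒ V=0.0000 continue  boundary S*=63.2310
step 3: (k=3,j=0): S=72.0927, (K−S)⁺=8.1573, hold=10.5476 ⇒ V=10.5476 continue | (k=3,j=1): S=93.7159, (K−S)⁺=0.0000, hold=2.0946 ⇒ V=2.0946 continue | (k=3,j=2): S=121.8248, (K−S)⁺=0.0000, hold=0.0000 ⇒ V=0.0000 continue | (k=3,j=3): S=158.3645, (K−S)⁺=0.0000, hold=0.0000 ⇒ V=0.0000 continue  boundary S*=-
step 2: (k=2,j=0): S=82.1963, (K−S)⁺=0.0000, hold=6.2822 ⇒ V=6.2822 continue | (k=2,j=1): S=106.8500, (K−S)⁺=0.0000, hold=1.0419 ⇒ V=1.0419 continue | (k=2,j=2): S=138.8982, (K−S)⁺=0.0000, hold=0.0000 ⇒ V=0.0000 continue  boundary S*=-
step 1: (k=1,j=0): S=93.7159, (K−S)⁺=0.0000, hold=3.6400 ⇒ V=3.6400 continue | (k=1,j=1): S=121.8248, (K−S)⁺=0.0000, hold=0.5183 ⇒ V=0.5183 continue  boundary S*=-
step 0: (k=0,j=0): S=106.8500, (K−S)⁺=0.0000, hold=2.0668 ⇒ V=2.0668 continue  boundary S*=-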